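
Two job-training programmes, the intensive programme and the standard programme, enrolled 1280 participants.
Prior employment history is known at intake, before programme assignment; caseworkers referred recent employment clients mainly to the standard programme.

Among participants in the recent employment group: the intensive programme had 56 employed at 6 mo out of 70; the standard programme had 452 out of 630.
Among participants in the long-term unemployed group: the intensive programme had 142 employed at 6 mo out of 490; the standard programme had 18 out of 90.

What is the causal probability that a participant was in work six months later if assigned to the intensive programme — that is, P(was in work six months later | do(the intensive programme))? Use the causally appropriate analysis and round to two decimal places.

0.57

Since prior employment history is a pre-existing factor (not a product of the programme) and it affects the outcome on its own, it is a confounder. The stratified rates, not the pooled rate, identify the causal effect.
Standardising the intensive programme to the population prior employment history mix: 0.547·56/70 + 0.453·142/490 = 0.569.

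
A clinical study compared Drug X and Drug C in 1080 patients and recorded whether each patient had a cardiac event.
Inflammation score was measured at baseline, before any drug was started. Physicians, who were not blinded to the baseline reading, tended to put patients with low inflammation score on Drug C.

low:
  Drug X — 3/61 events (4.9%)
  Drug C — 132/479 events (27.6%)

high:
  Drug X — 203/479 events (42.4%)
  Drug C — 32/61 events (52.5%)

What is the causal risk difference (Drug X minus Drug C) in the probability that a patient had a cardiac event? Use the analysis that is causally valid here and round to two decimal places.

-0.16

Drug X is lower inside every inflammation score stratum but Drug C is lower in aggregate. Whether to stratify depends on how inflammation score relates to the drug.
Here inflammation score is a common cause — it drives both which drug a case falls under and the outcome. The crude comparison mixes populations; the stratum-specific rates are the causally relevant ones.
Adjusting over the population distribution of inflammation score: 0.500·(0.049−0.276) + 0.500·(0.424−0.525) = -0.164.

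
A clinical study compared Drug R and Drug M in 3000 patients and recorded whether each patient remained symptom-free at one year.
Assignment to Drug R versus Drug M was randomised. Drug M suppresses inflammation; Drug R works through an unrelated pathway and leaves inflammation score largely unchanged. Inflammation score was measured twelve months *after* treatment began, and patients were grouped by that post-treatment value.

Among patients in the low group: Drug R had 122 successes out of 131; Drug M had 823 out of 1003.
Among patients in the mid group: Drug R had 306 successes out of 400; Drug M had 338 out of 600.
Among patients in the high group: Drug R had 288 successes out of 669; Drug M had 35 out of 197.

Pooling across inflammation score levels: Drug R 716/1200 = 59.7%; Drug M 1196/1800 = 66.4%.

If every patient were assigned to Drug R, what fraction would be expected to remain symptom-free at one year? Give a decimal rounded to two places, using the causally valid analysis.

0.60

The distribution of inflammation score is itself part of what the drug does — it is an intermediate outcome. Holding it fixed would remove that part of the effect; the total effect is the pooled difference.
So P(outcome | do(Drug R)) is just the pooled rate for Drug R: 716/1200 = 0.597.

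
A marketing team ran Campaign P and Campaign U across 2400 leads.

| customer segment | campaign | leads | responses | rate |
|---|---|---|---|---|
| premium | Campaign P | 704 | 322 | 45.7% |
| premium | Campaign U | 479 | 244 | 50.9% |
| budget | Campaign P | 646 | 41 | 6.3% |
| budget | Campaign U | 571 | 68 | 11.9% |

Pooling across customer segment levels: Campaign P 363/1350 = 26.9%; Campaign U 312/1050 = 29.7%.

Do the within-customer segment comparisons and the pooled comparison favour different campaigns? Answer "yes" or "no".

no

Within each customer segment level (premium 45.7% vs 50.9%; budget 6.3% vs 11.9%), Campaign U has the higher rate every time. Pooled: 26.9% vs 29.7% — Campaign U has the higher rate overall. They agree.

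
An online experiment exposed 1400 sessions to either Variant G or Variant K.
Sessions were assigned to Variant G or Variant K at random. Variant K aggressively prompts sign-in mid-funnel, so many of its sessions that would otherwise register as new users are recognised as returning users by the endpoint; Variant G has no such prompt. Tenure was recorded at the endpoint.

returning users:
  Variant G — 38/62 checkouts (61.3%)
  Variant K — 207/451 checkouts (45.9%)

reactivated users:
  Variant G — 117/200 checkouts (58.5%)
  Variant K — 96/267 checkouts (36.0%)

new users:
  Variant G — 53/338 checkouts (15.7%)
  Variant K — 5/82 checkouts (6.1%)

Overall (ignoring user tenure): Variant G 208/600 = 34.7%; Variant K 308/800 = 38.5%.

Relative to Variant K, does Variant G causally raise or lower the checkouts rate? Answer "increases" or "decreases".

The user tenure-specific comparison favours Variant G throughout, but the pooled figures favour Variant K. The question is whether to condition on user tenure.
User tenure lies on the pathway variant → user tenure → outcome, so adjusting for it blocks the indirect effect. For the total causal effect of variant, use the unadjusted pooled rates.
Pooled: Variant G 34.7% vs Variant K 38.5%; Variant K is higher overall.

decreases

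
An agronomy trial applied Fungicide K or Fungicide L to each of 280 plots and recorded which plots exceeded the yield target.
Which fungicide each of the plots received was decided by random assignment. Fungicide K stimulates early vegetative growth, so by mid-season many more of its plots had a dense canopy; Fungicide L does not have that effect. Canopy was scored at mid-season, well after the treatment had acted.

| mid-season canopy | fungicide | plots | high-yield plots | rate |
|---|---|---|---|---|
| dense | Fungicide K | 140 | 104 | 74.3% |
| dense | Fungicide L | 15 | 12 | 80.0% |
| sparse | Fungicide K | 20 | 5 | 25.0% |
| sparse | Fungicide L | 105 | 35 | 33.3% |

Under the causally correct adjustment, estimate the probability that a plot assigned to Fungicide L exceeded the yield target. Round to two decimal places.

0.39

Mid-season canopy is recorded after the fungicide and is itself shifted by it — it sits on the causal path from fungicide to outcome. Conditioning on a mediator would strip out part of the effect we want; the pooled comparison gives the total causal effect.
So P(outcome | do(Fungicide L)) is just the pooled rate for Fungicide L: 47/120 = 0.392.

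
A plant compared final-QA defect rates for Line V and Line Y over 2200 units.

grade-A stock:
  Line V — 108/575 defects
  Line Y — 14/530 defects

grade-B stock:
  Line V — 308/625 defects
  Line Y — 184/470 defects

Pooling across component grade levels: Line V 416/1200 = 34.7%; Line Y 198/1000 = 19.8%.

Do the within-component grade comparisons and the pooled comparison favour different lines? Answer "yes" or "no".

Within each component grade level (grade-A stock 18.8% vs 2.6%; grade-B stock 49.3% vs 39.1%), Line Y has the lower rate every time. Pooled: 34.7% vs 19.8% — Line Y has the lower rate overall. They agree.

no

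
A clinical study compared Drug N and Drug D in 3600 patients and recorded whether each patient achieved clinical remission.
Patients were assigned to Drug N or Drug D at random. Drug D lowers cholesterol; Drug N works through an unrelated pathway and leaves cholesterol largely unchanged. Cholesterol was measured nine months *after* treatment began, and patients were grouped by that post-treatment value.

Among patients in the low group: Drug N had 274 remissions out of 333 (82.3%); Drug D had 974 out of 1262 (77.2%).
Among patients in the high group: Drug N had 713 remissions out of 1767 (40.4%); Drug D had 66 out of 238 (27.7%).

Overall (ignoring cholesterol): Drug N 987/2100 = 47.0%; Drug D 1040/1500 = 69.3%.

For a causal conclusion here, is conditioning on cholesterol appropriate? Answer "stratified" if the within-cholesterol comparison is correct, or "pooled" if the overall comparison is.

pooled

Within every cholesterol level Drug N has the higher rate, yet pooled Drug D does — Simpson's reversal.
Cholesterol is downstream of the drug. One should not condition on a consequence of treatment, so the overall rates are the right comparison.
Pooled: Drug N 47.0% vs Drug D 69.3%; Drug D is higher overall.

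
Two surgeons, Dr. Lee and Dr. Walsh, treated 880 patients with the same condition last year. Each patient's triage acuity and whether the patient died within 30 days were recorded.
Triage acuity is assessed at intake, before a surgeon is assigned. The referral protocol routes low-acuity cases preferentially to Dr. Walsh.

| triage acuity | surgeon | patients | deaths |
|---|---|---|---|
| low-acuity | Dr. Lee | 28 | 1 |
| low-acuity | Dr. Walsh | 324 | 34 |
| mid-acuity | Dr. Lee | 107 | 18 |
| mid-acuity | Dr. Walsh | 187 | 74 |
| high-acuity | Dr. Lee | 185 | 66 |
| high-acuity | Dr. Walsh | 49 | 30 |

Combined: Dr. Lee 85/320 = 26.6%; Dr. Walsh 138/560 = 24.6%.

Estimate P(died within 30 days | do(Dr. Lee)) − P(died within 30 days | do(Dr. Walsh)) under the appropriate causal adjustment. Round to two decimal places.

The stratified and pooled comparisons disagree (Dr. Lee wins within each triage acuity; Dr. Walsh wins overall), so the answer turns on the causal role of triage acuity.
Triage acuity differs across surgeons for reasons unrelated to any effect of the surgeon itself, and it separately predicts the outcome — a classic confounder. We must compare within triage acuity levels.
Adjusting over the population distribution of triage acuity: 0.400·(0.036−0.105) + 0.334·(0.168−0.396) + 0.266·(0.357−0.612) = -0.172.

-0.17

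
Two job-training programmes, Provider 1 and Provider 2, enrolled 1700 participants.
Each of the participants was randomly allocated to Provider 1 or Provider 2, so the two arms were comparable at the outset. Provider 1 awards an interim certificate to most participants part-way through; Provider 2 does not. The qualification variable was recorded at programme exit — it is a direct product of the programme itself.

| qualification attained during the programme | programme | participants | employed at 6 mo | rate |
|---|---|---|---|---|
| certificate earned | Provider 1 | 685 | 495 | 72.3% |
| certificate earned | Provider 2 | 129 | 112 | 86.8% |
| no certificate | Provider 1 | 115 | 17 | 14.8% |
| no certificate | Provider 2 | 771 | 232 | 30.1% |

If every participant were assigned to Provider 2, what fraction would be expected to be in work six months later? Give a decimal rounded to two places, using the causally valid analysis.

The stratified and pooled comparisons disagree (Provider 2 wins within each qualification attained during the programme; Provider 1 wins overall), so the answer turns on the causal role of qualification attained during the programme.
Qualification attained during the programme here is a post-treatment variable shaped by the programme; conditioning on it would introduce bias rather than remove it. The overall comparison is the causal one.
So P(outcome | do(Provider 2)) is just the pooled rate for Provider 2: 344/900 = 0.382.

0.38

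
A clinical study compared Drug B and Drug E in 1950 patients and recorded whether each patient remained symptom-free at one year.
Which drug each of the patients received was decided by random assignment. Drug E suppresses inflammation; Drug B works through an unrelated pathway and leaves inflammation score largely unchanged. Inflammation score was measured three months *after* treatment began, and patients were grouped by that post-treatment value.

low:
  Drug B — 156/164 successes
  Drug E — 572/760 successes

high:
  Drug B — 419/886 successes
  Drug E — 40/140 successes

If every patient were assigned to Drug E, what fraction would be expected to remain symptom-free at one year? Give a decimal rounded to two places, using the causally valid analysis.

The inflammation score-specific comparison favours Drug B throughout, but the pooled figures favour Drug E. The question is whether to condition on inflammation score.
Inflammation score is recorded after the drug and is itself shifted by it — it sits on the causal path from drug to outcome. Conditioning on a mediator would strip out part of the effect we want; the pooled comparison gives the total causal effect.
So P(outcome | do(Drug E)) is just the pooled rate for Drug E: 612/900 = 0.680.

0.68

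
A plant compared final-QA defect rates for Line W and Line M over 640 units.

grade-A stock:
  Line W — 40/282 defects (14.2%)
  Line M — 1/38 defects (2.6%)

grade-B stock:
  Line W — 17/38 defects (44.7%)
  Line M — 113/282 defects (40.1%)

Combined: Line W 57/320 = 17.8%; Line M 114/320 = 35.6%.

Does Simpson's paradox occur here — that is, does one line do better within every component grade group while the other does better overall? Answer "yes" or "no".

yes

Within each component grade level (grade-A stock 14.2% vs 2.6%; grade-B stock 44.7% vs 40.1%), Line M has the lower rate every time. Pooled: 17.8% vs 35.6% — Line W has the lower rate overall. The two comparisons disagree.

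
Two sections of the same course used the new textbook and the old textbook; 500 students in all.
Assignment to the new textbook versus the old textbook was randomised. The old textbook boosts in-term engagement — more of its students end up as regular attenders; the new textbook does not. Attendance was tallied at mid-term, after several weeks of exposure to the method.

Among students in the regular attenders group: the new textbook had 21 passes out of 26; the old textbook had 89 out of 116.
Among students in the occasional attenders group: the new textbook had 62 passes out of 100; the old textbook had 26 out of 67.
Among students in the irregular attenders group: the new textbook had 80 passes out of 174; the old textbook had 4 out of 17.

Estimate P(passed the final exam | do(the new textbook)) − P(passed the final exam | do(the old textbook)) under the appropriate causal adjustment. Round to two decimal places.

-0.05

Within every mid-term attendance level the new textbook has the higher rate, yet pooled the old textbook does — Simpson's reversal.
Mid-term attendance here is a post-treatment variable shaped by the teaching method; conditioning on it would introduce bias rather than remove it. The overall comparison is the causal one.
The causal difference is the pooled difference: 0.543 − 0.595 = -0.052.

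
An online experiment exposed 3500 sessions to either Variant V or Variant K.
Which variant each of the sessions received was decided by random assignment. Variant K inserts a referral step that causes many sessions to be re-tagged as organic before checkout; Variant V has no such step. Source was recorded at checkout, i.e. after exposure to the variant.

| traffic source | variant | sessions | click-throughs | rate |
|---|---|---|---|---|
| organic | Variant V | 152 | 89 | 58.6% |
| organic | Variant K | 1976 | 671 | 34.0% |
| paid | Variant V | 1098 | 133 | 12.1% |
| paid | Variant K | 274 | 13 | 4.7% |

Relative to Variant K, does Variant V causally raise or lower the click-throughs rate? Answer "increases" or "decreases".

Traffic source lies on the pathway variant → traffic source → outcome, so adjusting for it blocks the indirect effect. For the total causal effect of variant, use the unadjusted pooled rates.
Pooled: Variant V 17.8% vs Variant K 30.4%; Variant K is higher overall.

decreases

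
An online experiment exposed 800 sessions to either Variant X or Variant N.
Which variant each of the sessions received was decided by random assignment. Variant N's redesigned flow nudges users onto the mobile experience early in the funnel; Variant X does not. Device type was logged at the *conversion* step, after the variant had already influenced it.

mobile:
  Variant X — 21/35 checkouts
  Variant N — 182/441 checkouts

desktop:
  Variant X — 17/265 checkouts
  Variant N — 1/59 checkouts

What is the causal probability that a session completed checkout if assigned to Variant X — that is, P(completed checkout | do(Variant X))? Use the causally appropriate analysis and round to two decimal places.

Device type here is a post-treatment variable shaped by the variant; conditioning on it would introduce bias rather than remove it. The overall comparison is the causal one.
So P(outcome | do(Variant X)) is just the pooled rate for Variant X: 38/300 = 0.127.

0.13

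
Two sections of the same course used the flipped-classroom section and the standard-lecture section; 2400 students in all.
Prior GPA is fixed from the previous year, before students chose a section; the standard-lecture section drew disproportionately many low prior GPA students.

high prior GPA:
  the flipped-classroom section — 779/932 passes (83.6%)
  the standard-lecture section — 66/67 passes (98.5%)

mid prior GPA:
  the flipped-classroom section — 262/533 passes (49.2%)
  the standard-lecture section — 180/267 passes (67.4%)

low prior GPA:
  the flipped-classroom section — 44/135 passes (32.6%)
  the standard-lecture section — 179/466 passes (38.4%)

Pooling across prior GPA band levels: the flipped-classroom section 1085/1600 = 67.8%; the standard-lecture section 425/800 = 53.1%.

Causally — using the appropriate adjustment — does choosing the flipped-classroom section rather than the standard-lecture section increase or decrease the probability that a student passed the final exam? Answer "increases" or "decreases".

Prior GPA band differs across teaching methods for reasons unrelated to any effect of the teaching method itself, and it separately predicts the outcome — a classic confounder. We must compare within prior GPA band levels.
Within each level — high prior GPA: 83.6% vs 98.5%; mid prior GPA: 49.2% vs 67.4%; low prior GPA: 32.6% vs 38.4% — the standard-lecture section is higher every time.

decreases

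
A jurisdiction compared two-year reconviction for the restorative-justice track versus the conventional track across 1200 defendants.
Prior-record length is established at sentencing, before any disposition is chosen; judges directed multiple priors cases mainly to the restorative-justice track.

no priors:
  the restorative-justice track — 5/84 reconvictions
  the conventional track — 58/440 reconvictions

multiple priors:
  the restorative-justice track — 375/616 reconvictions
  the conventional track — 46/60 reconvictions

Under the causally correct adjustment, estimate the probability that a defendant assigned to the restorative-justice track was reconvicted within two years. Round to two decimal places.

0.37

Within every prior-record length level the restorative-justice track has the lower rate, yet pooled the conventional track does — Simpson's reversal.
Here prior-record length is a common cause — it drives both which disposition a case falls under and the outcome. The crude comparison mixes populations; the stratum-specific rates are the causally relevant ones.
Standardising the restorative-justice track to the population prior-record length mix: 0.437·5/84 + 0.563·375/616 = 0.369.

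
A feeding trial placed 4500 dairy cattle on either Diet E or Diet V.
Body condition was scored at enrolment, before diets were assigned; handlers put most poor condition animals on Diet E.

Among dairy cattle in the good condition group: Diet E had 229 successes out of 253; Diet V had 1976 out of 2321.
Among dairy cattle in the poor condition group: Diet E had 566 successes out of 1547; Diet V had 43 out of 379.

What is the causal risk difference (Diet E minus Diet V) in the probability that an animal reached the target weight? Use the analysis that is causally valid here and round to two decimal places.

+0.14

Since starting body condition is a pre-existing factor (not a product of the diet) and it affects the outcome on its own, it is a confounder. The stratified rates, not the pooled rate, identify the causal effect.
Adjusting over the population distribution of starting body condition: 0.572·(0.905−0.851) + 0.428·(0.366−0.113) = +0.139.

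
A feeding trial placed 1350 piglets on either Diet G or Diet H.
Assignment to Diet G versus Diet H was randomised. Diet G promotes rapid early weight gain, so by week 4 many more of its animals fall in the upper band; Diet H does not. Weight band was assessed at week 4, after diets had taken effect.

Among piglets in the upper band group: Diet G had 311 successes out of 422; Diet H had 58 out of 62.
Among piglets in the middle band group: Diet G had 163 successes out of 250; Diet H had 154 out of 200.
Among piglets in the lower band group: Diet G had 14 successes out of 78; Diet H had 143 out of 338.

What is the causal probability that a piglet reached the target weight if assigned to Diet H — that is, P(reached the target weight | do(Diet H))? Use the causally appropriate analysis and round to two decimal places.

Diet H is higher inside every week-4 weight band stratum but Diet G is higher in aggregate. Whether to stratify depends on how week-4 weight band relates to the diet.
Week-4 weight band here is a post-treatment variable shaped by the diet; conditioning on it would introduce bias rather than remove it. The overall comparison is the causal one.
So P(outcome | do(Diet H)) is just the pooled rate for Diet H: 355/600 = 0.592.

0.59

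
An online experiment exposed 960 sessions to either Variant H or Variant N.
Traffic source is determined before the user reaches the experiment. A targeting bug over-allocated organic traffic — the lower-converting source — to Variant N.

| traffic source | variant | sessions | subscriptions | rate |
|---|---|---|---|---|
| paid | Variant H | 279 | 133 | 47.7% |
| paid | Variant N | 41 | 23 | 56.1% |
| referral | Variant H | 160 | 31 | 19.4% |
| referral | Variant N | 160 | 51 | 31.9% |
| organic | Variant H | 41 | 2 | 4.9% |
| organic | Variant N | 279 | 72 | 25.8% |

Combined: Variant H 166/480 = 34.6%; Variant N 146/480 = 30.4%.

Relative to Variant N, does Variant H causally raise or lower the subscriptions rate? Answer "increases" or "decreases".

decreases

Traffic source satisfies the back-door criterion: it is not a descendant of the variant, and it blocks the spurious path from variant to outcome. Adjusting for it (i.e., using the within-traffic source rates) gives the causal effect.
Within each level — paid: 47.7% vs 56.1%; referral: 19.4% vs 31.9%; organic: 4.9% vs 25.8% — Variant N is higher every time.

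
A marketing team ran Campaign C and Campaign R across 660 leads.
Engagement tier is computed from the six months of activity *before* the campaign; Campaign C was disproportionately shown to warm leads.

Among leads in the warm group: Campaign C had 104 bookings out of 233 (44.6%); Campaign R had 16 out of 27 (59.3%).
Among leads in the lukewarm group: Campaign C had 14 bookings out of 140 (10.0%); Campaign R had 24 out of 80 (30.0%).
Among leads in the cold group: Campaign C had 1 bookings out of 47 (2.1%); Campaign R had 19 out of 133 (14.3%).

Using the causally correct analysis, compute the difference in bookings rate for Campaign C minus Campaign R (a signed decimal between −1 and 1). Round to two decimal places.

Nothing the campaign does changes engagement tier; the imbalance is an allocation artefact. With engagement tier also predicting the outcome, the pooled figure is confounded, and the within-stratum comparison is the causal one.
Adjusting over the population distribution of engagement tier: 0.394·(0.446−0.593) + 0.333·(0.100−0.300) + 0.273·(0.021−0.143) = -0.157.

-0.16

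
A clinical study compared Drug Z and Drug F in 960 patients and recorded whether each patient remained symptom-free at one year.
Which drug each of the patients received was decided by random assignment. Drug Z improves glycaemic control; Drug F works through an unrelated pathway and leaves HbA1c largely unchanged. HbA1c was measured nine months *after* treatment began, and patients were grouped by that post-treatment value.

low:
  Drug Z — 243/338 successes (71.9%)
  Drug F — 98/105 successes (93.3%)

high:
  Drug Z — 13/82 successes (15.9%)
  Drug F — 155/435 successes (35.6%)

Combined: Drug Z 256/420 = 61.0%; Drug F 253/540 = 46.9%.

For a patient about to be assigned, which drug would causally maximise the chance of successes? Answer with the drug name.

The HbA1c-specific comparison favours Drug F throughout, but the pooled figures favour Drug Z. The question is whether to condition on HbA1c.
HbA1c here is a post-treatment variable shaped by the drug; conditioning on it would introduce bias rather than remove it. The overall comparison is the causal one.
Pooled: Drug Z 61.0% vs Drug F 46.9%; Drug Z is higher overall.

Drug Z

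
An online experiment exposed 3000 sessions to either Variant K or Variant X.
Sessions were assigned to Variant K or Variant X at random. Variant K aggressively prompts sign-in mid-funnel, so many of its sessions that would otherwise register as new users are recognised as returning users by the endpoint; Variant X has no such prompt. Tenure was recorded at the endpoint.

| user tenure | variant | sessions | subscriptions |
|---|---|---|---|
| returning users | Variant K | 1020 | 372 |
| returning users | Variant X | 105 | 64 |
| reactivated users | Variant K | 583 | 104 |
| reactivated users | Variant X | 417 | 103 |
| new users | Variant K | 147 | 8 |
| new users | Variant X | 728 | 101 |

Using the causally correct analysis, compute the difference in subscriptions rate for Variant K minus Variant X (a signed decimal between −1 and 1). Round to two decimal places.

+0.06

User tenure is downstream of the variant. One should not condition on a consequence of treatment, so the overall rates are the right comparison.
The causal difference is the pooled difference: 0.277 − 0.214 = +0.062.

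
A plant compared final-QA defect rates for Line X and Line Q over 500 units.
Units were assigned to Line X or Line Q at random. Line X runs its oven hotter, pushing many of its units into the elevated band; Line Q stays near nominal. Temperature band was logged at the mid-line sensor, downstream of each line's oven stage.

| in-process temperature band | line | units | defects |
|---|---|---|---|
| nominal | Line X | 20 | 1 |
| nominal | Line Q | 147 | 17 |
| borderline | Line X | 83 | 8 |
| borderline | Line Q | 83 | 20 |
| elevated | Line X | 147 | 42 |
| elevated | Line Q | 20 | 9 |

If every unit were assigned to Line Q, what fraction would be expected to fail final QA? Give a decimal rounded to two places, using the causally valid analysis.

The stratified and pooled comparisons disagree (Line X wins within each in-process temperature band; Line Q wins overall), so the answer turns on the causal role of in-process temperature band.
The distribution of in-process temperature band is itself part of what the line does — it is an intermediate outcome. Holding it fixed would remove that part of the effect; the total effect is the pooled difference.
So P(outcome | do(Line Q)) is just the pooled rate for Line Q: 46/250 = 0.184.

0.18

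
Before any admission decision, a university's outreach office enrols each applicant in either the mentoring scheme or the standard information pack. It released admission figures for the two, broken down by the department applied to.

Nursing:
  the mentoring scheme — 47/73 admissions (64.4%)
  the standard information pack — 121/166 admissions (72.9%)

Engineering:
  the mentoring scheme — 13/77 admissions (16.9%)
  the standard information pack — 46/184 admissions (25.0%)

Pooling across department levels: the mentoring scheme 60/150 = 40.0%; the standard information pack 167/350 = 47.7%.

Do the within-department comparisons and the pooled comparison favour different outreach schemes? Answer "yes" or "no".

Within each department level (Nursing 64.4% vs 72.9%; Engineering 16.9% vs 25.0%), the standard information pack has the higher rate every time. Pooled: 40.0% vs 47.7% — the standard information pack has the higher rate overall. They agree.

no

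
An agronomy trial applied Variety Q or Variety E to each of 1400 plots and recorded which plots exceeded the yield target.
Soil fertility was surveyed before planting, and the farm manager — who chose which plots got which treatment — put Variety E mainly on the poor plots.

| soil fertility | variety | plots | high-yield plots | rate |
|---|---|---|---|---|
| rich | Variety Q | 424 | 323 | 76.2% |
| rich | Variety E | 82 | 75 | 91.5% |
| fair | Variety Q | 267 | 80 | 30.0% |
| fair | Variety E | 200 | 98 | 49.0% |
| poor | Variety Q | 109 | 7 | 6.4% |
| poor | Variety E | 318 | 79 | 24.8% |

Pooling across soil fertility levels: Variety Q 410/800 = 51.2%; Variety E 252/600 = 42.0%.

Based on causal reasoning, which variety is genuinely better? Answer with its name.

Variety E

The stratified and pooled comparisons disagree (Variety E wins within each soil fertility; Variety Q wins overall), so the answer turns on the causal role of soil fertility.
The imbalance in soil fertility arose from how plots were allocated, not from anything the variety did; and soil fertility independently affects the outcome. The pooled gap is confounded — condition on soil fertility.
Within each level — rich: 76.2% vs 91.5%; fair: 30.0% vs 49.0%; poor: 6.4% vs 24.8% — Variety E is higher every time.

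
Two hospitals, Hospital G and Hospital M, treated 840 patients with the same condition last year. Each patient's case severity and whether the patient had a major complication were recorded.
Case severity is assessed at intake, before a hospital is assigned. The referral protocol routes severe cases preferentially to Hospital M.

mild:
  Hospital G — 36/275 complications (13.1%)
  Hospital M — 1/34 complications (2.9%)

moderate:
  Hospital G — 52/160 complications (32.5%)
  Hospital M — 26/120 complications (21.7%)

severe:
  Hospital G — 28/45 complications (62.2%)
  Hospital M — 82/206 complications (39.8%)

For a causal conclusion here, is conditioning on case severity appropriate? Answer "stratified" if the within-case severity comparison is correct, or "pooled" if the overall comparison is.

Within every case severity level Hospital M has the lower rate, yet pooled Hospital G does — Simpson's reversal.
Case severity is set before the hospital has any effect — it is not caused by the hospital — and it independently drives the outcome. That makes it a confounder, so the causal comparison is within case severity levels.
Within each level — mild: 13.1% vs 2.9%; moderate: 32.5% vs 21.7%; severe: 62.2% vs 39.8% — Hospital M is lower every time.

stratified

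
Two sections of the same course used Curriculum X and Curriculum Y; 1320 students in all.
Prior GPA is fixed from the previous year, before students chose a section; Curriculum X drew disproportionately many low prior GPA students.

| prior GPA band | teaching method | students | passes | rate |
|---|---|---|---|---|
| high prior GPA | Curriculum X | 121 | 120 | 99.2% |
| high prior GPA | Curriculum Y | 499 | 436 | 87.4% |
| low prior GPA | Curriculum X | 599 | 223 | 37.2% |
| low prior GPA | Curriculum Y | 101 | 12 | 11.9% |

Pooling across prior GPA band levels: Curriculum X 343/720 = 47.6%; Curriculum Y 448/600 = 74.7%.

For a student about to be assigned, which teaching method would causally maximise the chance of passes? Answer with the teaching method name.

The prior GPA band-specific comparison favours Curriculum X throughout, but the pooled figures favour Curriculum Y. The question is whether to condition on prior GPA band.
Prior GPA band satisfies the back-door criterion: it is not a descendant of the teaching method, and it blocks the spurious path from teaching method to outcome. Adjusting for it (i.e., using the within-prior GPA band rates) gives the causal effect.
Within each level — high prior GPA: 99.2% vs 87.4%; low prior GPA: 37.2% vs 11.9% — Curriculum X is higher every time.

Curriculum X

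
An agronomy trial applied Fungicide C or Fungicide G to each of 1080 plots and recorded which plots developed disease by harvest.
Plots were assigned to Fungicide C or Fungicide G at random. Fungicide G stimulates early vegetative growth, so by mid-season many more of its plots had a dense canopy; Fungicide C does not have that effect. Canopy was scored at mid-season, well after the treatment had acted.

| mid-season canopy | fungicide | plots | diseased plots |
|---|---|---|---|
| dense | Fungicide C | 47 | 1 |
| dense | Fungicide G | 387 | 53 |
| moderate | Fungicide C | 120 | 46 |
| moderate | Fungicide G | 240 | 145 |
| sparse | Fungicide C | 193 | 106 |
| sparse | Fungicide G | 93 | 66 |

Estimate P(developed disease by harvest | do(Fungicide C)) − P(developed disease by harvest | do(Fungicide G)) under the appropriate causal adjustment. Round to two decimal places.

+0.06

The stratified and pooled comparisons disagree (Fungicide C wins within each mid-season canopy; Fungicide G wins overall), so the answer turns on the causal role of mid-season canopy.
The distribution of mid-season canopy is itself part of what the fungicide does — it is an intermediate outcome. Holding it fixed would remove that part of the effect; the total effect is the pooled difference.
The causal difference is the pooled difference: 0.425 − 0.367 = +0.058.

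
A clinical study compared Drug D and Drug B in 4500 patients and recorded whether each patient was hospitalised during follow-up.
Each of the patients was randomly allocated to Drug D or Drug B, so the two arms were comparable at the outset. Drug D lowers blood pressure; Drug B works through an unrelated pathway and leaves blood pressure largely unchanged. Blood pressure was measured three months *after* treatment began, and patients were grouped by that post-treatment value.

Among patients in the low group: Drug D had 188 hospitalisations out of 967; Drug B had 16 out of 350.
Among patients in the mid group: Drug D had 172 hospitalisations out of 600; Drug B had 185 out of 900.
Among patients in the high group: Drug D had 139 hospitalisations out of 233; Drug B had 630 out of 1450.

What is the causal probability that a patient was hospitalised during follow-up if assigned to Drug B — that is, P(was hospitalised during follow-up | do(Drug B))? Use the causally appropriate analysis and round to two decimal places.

Blood pressure lies on the pathway drug → blood pressure → outcome, so adjusting for it blocks the indirect effect. For the total causal effect of drug, use the unadjusted pooled rates.
So P(outcome | do(Drug B)) is just the pooled rate for Drug B: 831/2700 = 0.308.

0.31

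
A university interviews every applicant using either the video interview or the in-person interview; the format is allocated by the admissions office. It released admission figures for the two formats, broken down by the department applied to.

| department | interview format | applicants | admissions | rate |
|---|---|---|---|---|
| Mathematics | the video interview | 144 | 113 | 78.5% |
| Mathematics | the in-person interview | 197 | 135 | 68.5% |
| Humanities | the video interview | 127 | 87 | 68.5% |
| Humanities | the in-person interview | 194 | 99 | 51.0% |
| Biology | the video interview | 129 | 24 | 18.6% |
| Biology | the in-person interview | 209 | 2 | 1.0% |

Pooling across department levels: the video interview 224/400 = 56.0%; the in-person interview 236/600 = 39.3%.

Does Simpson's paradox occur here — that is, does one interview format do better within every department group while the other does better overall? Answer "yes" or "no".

Within each department level (Mathematics 78.5% vs 68.5%; Humanities 68.5% vs 51.0%; Biology 18.6% vs 1.0%), the video interview has the higher rate every time. Pooled: 56.0% vs 39.3% — the video interview has the higher rate overall. They agree.

no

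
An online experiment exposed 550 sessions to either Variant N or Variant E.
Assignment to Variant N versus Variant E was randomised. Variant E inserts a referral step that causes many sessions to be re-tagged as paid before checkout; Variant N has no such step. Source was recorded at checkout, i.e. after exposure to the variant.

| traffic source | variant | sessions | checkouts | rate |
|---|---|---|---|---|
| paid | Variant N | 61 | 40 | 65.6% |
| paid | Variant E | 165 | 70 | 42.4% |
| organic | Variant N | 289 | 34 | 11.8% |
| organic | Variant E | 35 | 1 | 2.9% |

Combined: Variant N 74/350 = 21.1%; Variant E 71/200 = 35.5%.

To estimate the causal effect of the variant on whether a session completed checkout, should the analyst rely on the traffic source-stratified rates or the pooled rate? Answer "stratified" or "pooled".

Traffic source here is a post-treatment variable shaped by the variant; conditioning on it would introduce bias rather than remove it. The overall comparison is the causal one.
Pooled: Variant N 21.1% vs Variant E 35.5%; Variant E is higher overall.

pooled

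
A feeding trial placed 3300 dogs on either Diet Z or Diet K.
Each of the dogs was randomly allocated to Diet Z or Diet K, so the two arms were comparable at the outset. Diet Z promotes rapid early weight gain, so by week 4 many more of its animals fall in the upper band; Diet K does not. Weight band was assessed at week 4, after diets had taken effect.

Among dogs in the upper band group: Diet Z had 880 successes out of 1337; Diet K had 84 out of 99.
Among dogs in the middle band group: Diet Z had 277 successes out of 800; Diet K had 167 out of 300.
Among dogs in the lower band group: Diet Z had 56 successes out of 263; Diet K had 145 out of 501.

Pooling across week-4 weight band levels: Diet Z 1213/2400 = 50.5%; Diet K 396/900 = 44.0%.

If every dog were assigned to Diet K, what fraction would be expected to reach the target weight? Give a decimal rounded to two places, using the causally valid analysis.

0.44

Week-4 weight band here is a post-treatment variable shaped by the diet; conditioning on it would introduce bias rather than remove it. The overall comparison is the causal one.
So P(outcome | do(Diet K)) is just the pooled rate for Diet K: 396/900 = 0.440.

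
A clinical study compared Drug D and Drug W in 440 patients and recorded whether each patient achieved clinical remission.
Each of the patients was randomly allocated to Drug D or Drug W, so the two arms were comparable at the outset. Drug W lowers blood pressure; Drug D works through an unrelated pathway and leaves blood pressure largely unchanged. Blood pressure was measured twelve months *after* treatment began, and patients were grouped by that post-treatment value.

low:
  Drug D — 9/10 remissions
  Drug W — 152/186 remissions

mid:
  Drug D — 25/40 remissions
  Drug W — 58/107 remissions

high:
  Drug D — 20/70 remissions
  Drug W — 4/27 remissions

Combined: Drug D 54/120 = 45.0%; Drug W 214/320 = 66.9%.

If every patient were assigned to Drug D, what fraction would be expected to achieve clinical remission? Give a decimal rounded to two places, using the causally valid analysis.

0.45

Within every blood pressure level Drug D has the higher rate, yet pooled Drug W does — Simpson's reversal.
Blood pressure here is a post-treatment variable shaped by the drug; conditioning on it would introduce bias rather than remove it. The overall comparison is the causal one.
So P(outcome | do(Drug D)) is just the pooled rate for Drug D: 54/120 = 0.450.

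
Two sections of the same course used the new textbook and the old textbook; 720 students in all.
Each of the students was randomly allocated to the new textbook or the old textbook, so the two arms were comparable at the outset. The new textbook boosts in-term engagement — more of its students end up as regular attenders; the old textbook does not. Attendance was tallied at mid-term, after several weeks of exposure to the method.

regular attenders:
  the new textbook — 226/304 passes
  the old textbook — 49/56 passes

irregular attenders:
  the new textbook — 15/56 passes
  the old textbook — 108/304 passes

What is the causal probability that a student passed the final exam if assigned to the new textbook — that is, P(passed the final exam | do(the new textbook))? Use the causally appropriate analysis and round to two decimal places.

the old textbook is higher inside every mid-term attendance stratum but the new textbook is higher in aggregate. Whether to stratify depends on how mid-term attendance relates to the teaching method.
Mid-term attendance is downstream of the teaching method. One should not condition on a consequence of treatment, so the overall rates are the right comparison.
So P(outcome | do(the new textbook)) is just the pooled rate for the new textbook: 241/360 = 0.669.

0.67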